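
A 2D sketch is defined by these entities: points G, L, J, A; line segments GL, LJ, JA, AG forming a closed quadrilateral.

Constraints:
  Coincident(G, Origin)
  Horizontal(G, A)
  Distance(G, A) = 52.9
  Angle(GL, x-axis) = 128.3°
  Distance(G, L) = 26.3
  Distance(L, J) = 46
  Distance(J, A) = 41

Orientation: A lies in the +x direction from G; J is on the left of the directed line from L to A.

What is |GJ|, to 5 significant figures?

43.081

G is at the origin; G and A share the same y with |GA| = 52.9 and A in +x, so A = (52.9, 0). GL runs at 128.3° with |GL| = 26.3, so L = (-16.300, 20.640). J is determined by |LJ| = 46.0 and |JA| = 41.0 together: it lies at the intersection of circle(L, 46.0) and circle(A, 41.0). With |LA| = 72.213, the foot of the radical line on LA is 39.118 from L and the perpendicular offset is √(46.0² − 39.118²) = 24.203. Taking the left-of-LA solution: J = (28.104, 32.652).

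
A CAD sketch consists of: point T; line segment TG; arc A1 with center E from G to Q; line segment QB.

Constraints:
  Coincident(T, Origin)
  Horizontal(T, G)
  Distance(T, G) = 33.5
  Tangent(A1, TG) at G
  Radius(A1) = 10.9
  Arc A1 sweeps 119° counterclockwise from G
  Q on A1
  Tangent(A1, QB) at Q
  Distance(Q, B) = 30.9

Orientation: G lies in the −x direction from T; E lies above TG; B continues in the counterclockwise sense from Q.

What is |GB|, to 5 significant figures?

43.552

T is at the origin; TG is horizontal with |TG| = 33.5 and G on the −x side, so G = (-33.500, 0.0000). Since A1 is tangent to TG there, EG ⟂ TG, so E = G + (0, 10.9) = (-33.500, 10.900). On A1, G sits at bearing -90° from E; a 119° counterclockwise sweep puts Q at bearing 29°, so Q = E + 10.9·(cos 29°, sin 29°) = (-23.967, 16.184). Since A1 is tangent to QB there, EQ ⟂ QB, so QB runs along (−sin 29°, cos 29°); with |QB| = 30.9, B = (-38.947, 43.210). Then |GB| = |B − G| = 43.552.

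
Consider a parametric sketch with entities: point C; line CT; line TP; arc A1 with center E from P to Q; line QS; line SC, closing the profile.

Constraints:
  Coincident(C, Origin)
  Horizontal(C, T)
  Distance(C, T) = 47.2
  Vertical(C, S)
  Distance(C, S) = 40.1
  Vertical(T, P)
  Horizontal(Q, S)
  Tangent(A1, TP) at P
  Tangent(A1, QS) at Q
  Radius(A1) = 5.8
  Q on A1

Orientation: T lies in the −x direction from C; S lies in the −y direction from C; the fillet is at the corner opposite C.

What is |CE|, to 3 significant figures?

53.8

C is at the origin; C and T share the same y with |CT| = 47.2 and T on the −x side, so T = (-47.2, 0.00). CS is vertical with |CS| = 40.1 and S on the −y side, so S = (0.00, -40.1). The virtual corner opposite C is at (-47.2, -40.1). A1 meets TP tangentially, so EP is at right angles to TP and tangency of A1 to QS means the radius EQ is perpendicular to QS, with radius 5.8, so the center E sits 5.8 in from both sides at E = (-41.4, -34.3). Then |CE| = |E − C| = 53.8.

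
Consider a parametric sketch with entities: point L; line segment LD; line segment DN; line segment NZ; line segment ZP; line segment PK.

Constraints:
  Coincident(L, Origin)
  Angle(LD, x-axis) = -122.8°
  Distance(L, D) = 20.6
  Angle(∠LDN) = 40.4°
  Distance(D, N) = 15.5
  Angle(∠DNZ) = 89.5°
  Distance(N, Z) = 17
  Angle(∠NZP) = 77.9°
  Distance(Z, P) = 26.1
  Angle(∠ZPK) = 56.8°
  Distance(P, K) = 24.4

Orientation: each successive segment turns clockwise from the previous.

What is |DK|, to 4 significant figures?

9.322

L is at the origin; LD runs at -122.8° with length 20.6, so D = (-11.16, -17.32). ∠LDN = 40.4° gives DN at 97.60° from the x-axis; with |DN| = 15.5, N = (-13.21, -1.952). ∠DNZ = 89.5° gives NZ at 7.100° from the x-axis; with |NZ| = 17.0, Z = (3.660, 0.1494). ∠NZP = 77.9° gives ZP at -95.00° from the x-axis; with |ZP| = 26.1, P = (1.386, -25.85). ∠ZPK = 56.8° gives PK at 141.8° from the x-axis; with |PK| = 24.4, K = (-17.79, -10.76). Then |DK| = |K − D| = 9.322.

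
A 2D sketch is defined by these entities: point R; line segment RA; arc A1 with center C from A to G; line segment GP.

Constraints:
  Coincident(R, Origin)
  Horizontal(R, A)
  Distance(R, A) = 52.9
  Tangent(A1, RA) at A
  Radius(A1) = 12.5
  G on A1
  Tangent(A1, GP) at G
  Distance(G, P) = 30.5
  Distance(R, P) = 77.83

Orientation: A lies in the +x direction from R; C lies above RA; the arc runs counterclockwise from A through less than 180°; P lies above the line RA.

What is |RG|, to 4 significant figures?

66.64

Checks: |CG| = 12.50 ✓; ∠(CG, GP) = 90.00° ✓; |GP| = 30.50 ✓; |RP| = 77.83 ✓.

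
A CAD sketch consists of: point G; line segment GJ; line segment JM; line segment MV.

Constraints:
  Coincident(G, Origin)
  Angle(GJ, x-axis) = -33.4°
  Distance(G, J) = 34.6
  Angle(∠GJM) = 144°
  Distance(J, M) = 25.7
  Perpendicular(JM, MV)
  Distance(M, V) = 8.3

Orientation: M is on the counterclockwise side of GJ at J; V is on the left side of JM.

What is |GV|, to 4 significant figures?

55.02

∠GJM = 144.0°, so JM runs at -33.4° + (180° − 144.0°) = 2.600° from the x-axis; with |JM| = 25.7, M = J + 25.7·(cos 2.600°, sin 2.600°) = (54.56, -17.88). The perpendicularity gives MV at right angles to JM; with |MV| = 8.3 on the left of JM, V = M + 8.3·(-0.04536, 0.9990) = (54.18, -9.589). Then |GV| = |V − G| = 55.02.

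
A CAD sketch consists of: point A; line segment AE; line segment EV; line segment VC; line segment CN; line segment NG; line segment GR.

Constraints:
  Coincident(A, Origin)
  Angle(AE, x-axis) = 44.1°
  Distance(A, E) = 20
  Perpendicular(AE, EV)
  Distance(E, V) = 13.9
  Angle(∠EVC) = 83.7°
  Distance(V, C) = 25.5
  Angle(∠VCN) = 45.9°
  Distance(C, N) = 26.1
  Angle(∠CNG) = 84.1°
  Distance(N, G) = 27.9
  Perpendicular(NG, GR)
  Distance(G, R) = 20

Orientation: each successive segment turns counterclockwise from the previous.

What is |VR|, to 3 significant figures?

16.2

A is at the origin; AE runs at 44.1° with length 20.0, so E = (14.4, 13.9). AE is perpendicular to EV, so EV runs at 134°; with |EV| = 13.9, V = (4.69, 23.9). ∠EVC = 83.7° gives VC at -130° from the x-axis; with |VC| = 25.5, C = (-11.6, 4.25). ∠VCN = 45.9° gives CN at 4.50° from the x-axis; with |CN| = 26.1, N = (14.5, 6.30). ∠CNG = 84.1° gives NG at 100° from the x-axis; with |NG| = 27.9, G = (9.42, 33.7). NG is perpendicular to GR, so GR runs at -170°; with |GR| = 20.0, R = (-10.3, 30.1). Then |VR| = |R − V| = 16.2.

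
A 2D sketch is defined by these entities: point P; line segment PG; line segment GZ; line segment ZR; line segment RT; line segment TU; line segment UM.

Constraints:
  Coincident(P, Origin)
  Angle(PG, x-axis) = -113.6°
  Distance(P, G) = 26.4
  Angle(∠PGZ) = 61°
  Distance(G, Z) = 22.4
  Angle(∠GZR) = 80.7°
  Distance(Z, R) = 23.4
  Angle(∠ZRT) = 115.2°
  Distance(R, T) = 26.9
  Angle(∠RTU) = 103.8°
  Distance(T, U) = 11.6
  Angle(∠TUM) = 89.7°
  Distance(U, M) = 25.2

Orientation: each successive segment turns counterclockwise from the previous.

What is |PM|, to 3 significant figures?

15.6

P is at the origin; PG runs at -113.6° with length 26.4, so G = (-10.6, -24.2). ∠PGZ = 61.0° gives GZ at 5.40° from the x-axis; with |GZ| = 22.4, Z = (11.7, -22.1). ∠GZR = 80.7° gives ZR at 105° from the x-axis; with |ZR| = 23.4, R = (5.79, 0.550). ∠ZRT = 115.2° gives RT at 170° from the x-axis; with |RT| = 26.9, T = (-20.7, 5.45). ∠RTU = 103.8° gives TU at -114° from the x-axis; with |TU| = 11.6, U = (-25.4, -5.12). ∠TUM = 89.7° gives UM at -24.0° from the x-axis; with |UM| = 25.2, M = (-2.41, -15.4). Then |PM| = |M − P| = 15.6.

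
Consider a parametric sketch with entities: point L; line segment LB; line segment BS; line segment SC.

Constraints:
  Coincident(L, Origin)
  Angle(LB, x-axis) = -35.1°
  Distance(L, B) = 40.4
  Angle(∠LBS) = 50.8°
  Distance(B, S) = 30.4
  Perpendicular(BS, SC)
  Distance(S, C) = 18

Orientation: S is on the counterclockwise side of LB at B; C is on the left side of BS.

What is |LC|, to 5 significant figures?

14.169

L is at the origin; LB runs at -35.1° with length 40.4, so B = 40.4·(cos -35.1°, sin -35.1°) = (33.053, -23.230). ∠LBS = 50.8°, so BS runs at -35.1° + (180° − 50.8°) = 94.100° from the x-axis; with |BS| = 30.4, S = B + 30.4·(cos 94.100°, sin 94.100°) = (30.880, 7.0920). BS ⟂ SC; with |SC| = 18.0 on the left of BS, C = S + 18.0·(-0.99744, -0.071497) = (12.926, 5.8050). Then |LC| = |C − L| = 14.169.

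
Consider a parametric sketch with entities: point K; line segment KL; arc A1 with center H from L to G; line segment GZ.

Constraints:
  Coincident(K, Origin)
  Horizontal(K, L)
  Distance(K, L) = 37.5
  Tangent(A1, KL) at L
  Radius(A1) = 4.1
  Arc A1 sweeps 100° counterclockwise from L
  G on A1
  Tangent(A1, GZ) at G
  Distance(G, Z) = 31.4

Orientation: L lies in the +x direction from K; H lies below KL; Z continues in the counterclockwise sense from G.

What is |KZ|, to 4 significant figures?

52.83

K is at the origin; KL is horizontal with |KL| = 37.5 and L on the +x side, so L = (37.50, 0.000). Since A1 is tangent to KL there, HL ⟂ KL, so H = L + (0, -4.1) = (37.50, -4.100). On A1, L sits at bearing 90° from H; a 100° counterclockwise sweep puts G at bearing 190°, so G = H + 4.1·(cos 190°, sin 190°) = (33.46, -4.812). A1 meets GZ tangentially, so HG is at right angles to GZ, so GZ runs along (−sin 190°, cos 190°); with |GZ| = 31.4, Z = (38.91, -35.73). Then |KZ| = |Z − K| = 52.83.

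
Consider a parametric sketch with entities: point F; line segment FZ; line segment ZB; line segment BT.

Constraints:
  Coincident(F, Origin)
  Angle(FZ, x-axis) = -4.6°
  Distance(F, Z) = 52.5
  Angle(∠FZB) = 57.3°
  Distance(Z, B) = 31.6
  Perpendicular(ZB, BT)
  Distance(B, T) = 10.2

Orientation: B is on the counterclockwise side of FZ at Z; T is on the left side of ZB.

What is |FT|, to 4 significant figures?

34.13

∠FZB = 57.3°, so ZB runs at -4.6° + (180° − 57.3°) = 118.1° from the x-axis; with |ZB| = 31.6, B = Z + 31.6·(cos 118.1°, sin 118.1°) = (37.45, 23.66). ZB is perpendicular to BT; with |BT| = 10.2 on the left of ZB, T = B + 10.2·(-0.8821, -0.4710) = (28.45, 18.86). Then |FT| = |T − F| = 34.13.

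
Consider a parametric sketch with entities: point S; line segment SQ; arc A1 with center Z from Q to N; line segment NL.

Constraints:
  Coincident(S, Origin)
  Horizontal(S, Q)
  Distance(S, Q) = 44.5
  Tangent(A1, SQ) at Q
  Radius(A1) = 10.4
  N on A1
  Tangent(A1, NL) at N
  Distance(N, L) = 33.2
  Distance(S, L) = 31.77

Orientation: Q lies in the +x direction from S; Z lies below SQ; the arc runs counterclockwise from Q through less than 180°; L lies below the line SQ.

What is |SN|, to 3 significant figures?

36.9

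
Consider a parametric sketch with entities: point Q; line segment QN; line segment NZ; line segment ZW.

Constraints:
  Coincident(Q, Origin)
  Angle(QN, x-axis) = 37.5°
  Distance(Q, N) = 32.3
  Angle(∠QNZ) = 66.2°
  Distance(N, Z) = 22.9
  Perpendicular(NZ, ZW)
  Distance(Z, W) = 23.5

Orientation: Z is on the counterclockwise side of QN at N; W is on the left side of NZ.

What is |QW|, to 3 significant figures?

11.6

∠QNZ = 66.2°, so NZ runs at 37.5° + (180° − 66.2°) = 151° from the x-axis; with |NZ| = 22.9, Z = N + 22.9·(cos 151°, sin 151°) = (5.54, 30.7). NZ ⟂ ZW; with |ZW| = 23.5 on the left of NZ, W = Z + 23.5·(-0.480, -0.877) = (-5.75, 10.0). Then |QW| = |W − Q| = 11.6.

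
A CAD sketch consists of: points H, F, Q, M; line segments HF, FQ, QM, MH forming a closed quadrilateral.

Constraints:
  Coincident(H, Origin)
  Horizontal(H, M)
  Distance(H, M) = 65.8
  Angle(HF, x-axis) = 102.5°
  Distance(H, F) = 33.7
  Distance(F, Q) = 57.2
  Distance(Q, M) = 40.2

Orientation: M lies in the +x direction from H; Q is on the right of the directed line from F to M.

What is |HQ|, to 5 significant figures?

30.251

Checks: |FQ| = 57.20 ✓; |QM| = 40.20 ✓.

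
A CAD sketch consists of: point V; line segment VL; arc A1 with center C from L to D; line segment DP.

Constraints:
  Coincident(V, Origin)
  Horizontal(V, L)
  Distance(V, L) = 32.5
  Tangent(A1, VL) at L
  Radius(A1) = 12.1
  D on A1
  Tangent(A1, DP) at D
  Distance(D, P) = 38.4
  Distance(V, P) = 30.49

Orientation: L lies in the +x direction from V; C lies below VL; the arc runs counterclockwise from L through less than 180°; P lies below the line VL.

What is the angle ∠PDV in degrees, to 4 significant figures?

52.53°

V is at the origin; VL is horizontal with |VL| = 32.5 and L on the +x side, so L = (32.50, 0.000). Tangency of A1 to VL means the radius CL is perpendicular to VL, so C = L + (0, -12.1) = (32.50, -12.10). Since CD ⟂ DP (tangency), |CP| = √(12.1² + 38.4²) = 40.26 regardless of where D sits on A1. So P lies on both circle(V, 30.49) and circle(C, 40.26); the below-VL intersection is P = (-3.414, -30.30). D is the foot of the tangent from P: D = (24.04, -3.449).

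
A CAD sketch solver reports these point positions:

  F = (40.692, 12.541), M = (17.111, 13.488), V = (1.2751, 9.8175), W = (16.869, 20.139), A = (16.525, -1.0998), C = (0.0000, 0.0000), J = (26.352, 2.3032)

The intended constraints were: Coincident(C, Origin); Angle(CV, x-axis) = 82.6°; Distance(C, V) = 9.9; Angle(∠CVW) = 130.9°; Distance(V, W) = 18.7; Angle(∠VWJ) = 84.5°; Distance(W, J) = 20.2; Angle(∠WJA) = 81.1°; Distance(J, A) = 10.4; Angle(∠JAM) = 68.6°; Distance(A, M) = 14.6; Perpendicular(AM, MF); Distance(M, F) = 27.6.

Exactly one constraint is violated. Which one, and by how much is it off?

Distance(M, F) = 27.6 — off by 4.00.

C = (0.00, 0.00) ✓; CV at 82.60° ✓; |CV| = 9.900 ✓; ∠CVW = 130.9° ✓; |VW| = 18.70 ✓; ∠VWJ = 84.50° ✓; |WJ| = 20.20 ✓; ∠WJA = 81.10° ✓; |JA| = 10.40 ✓; ∠JAM = 68.60° ✓; |AM| = 14.60 ✓; ∠(AM, MF) = 90.00° ✓; |MF| = 23.60 ✗.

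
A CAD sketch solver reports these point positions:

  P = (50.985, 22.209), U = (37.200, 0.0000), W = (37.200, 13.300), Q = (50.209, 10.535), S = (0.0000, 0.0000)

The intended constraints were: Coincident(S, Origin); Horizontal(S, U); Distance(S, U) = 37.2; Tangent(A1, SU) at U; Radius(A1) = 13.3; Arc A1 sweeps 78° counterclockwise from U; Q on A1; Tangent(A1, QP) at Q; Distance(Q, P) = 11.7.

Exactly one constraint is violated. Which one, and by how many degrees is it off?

Tangent(A1, QP) at Q — off by 8.20°.

S = (0.00, 0.00) ✓; S.y = 0.00, U.y = 0.00 ✓; |SU| = 37.20 ✓; ∠(WU, US) = 90.00° ✓; |WU| = 13.30 ✓; bearing(W→Q) − bearing(W→U) = 78.00° ✓; |WQ| = 13.30 ✓; ∠(WQ, QP) = 81.80° ✗; |QP| = 11.70 ✓.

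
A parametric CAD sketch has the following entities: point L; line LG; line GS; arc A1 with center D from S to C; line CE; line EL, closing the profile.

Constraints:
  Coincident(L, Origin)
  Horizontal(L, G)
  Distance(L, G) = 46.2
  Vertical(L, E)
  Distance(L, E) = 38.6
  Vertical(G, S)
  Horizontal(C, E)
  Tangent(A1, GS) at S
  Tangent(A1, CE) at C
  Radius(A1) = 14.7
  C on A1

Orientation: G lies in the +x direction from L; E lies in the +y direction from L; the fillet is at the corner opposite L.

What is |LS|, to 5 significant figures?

52.016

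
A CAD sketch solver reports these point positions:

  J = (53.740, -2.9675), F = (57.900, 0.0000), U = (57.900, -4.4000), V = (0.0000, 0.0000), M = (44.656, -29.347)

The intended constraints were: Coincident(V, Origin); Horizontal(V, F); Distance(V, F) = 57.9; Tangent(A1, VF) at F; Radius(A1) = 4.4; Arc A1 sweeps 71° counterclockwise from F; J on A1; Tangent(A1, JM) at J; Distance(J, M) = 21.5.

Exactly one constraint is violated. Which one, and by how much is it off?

Distance(J, M) = 21.5 — off by 6.40.

V = (0.00, 0.00) ✓; V.y = 0.00, F.y = 0.00 ✓; |VF| = 57.90 ✓; ∠(UF, FV) = 90.00° ✓; |UF| = 4.400 ✓; bearing(U→J) − bearing(U→F) = 71.00° ✓; |UJ| = 4.400 ✓; ∠(UJ, JM) = 90.00° ✓; |JM| = 27.90 ✗.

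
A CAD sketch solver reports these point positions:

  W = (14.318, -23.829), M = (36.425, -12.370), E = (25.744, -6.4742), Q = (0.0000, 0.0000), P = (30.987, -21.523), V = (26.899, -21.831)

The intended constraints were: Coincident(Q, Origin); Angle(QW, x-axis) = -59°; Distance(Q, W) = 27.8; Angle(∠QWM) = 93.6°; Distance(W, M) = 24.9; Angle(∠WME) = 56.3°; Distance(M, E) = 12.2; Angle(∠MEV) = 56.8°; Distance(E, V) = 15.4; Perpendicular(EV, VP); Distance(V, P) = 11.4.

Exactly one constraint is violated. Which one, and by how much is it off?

Distance(V, P) = 11.4 — off by 7.30.

Q = (0.00, 0.00) ✓; QW at -59.00° ✓; |QW| = 27.80 ✓; ∠QWM = 93.60° ✓; |WM| = 24.90 ✓; ∠WME = 56.30° ✓; |ME| = 12.20 ✓; ∠MEV = 56.80° ✓; |EV| = 15.40 ✓; ∠(EV, VP) = 90.01° ✓; |VP| = 4.100 ✗.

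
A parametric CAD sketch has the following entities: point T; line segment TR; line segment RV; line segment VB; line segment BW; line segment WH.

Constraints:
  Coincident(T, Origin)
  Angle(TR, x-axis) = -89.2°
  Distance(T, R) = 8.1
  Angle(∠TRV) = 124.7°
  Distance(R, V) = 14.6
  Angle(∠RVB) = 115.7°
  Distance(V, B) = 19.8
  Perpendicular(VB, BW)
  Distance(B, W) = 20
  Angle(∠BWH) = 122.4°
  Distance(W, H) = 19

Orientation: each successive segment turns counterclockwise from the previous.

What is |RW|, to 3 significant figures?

27.0

∠RVB = 115.7° gives VB at 30.4° from the x-axis; with |VB| = 19.8, B = (29.3, -6.22). The perpendicularity gives BW at right angles to VB, so BW runs at 120°; with |BW| = 20.0, W = (19.2, 11.0). Then |RW| = |W − R| = 27.0.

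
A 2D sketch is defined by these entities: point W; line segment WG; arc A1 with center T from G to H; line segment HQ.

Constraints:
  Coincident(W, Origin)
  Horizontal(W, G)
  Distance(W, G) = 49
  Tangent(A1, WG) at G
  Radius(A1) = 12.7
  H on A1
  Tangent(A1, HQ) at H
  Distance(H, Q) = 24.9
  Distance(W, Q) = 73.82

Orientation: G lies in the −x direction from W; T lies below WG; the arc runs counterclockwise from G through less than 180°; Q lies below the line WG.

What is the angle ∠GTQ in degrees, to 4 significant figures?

146.4°

W is at the origin; WG is horizontal with |WG| = 49.0 and G on the −x side, so G = (-49.00, 0.000). Since A1 is tangent to WG there, TG ⟂ WG, so T = G + (0, -12.7) = (-49.00, -12.70). Since TH ⟂ HQ (tangency), |TQ| = √(12.7² + 24.9²) = 27.95 regardless of where H sits on A1. So Q lies on both circle(W, 73.82) and circle(T, 27.95); the below-WG intersection is Q = (-64.45, -35.99). H is the foot of the tangent from Q: H = (-61.62, -11.26).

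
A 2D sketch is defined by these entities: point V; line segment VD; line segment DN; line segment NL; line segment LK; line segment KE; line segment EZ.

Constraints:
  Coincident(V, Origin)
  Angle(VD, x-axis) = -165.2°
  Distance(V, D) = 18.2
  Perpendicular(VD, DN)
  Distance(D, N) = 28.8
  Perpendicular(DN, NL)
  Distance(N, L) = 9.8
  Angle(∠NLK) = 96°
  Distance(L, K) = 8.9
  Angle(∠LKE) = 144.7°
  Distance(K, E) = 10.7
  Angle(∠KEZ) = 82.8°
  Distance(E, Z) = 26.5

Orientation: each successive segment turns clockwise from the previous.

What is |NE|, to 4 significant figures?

18.99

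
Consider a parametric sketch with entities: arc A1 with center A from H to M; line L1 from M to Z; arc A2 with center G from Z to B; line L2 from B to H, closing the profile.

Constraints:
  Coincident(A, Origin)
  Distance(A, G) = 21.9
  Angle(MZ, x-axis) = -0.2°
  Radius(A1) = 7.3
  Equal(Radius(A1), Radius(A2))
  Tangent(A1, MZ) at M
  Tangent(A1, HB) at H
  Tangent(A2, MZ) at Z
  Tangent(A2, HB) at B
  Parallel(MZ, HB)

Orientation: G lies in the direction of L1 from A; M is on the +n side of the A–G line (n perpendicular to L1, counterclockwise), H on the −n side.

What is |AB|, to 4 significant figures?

23.08

The slot axis is L1's direction at -0.2°, so u = (cos -0.2°, sin -0.2°) = (1.000, -0.003491) and n = (−sin -0.2°, cos -0.2°) = (0.003491, 1.000). A is at the origin and G lies 21.9 along u from A, so G = 21.9·u = (21.90, -0.07645). Tangency of A1 to both parallel lines with radius 7.3 puts M and H at A ± 7.3·n: M = (0.02548, 7.300), H = (-0.02548, -7.300). Equal radii place Z and B the same way about G: Z = G + 7.3·n = (21.93, 7.224), B = G − 7.3·n = (21.87, -7.376). Then |AB| = |B − A| = 23.08.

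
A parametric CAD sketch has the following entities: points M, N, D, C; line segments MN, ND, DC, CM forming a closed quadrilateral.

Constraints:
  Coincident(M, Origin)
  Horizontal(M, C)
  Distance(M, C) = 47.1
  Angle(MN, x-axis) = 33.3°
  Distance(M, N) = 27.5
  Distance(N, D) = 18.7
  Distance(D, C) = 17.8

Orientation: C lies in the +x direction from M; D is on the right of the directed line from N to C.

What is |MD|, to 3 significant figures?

29.6

M is at the origin; M and C share the same y with |MC| = 47.1 and C in +x, so C = (47.1, 0). MN runs at 33.3° with |MN| = 27.5, so N = (23.0, 15.1). D is determined by |ND| = 18.7 and |DC| = 17.8 together: it lies at the intersection of circle(N, 18.7) and circle(C, 17.8). With |NC| = 28.5, the foot of the radical line on NC is 14.8 from N and the perpendicular offset is √(18.7² − 14.8²) = 11.4. Taking the right-of-NC solution: D = (29.5, -2.44).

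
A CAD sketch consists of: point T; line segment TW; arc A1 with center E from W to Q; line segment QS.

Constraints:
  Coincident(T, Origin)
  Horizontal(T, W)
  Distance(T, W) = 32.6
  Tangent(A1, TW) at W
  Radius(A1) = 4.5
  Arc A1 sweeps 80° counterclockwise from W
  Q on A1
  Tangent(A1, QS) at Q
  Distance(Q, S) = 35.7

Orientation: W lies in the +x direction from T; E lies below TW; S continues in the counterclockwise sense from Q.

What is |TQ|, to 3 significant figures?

28.4

T is at the origin; T and W share the same y with |TW| = 32.6 and W on the +x side, so W = (32.6, 0.00). A1 meets TW tangentially, so EW is at right angles to TW, so E = W + (0, -4.5) = (32.6, -4.50). On A1, W sits at bearing 90° from E; an 80° counterclockwise sweep puts Q at bearing 170°, so Q = E + 4.5·(cos 170°, sin 170°) = (28.2, -3.72). Then |TQ| = |Q − T| = 28.4.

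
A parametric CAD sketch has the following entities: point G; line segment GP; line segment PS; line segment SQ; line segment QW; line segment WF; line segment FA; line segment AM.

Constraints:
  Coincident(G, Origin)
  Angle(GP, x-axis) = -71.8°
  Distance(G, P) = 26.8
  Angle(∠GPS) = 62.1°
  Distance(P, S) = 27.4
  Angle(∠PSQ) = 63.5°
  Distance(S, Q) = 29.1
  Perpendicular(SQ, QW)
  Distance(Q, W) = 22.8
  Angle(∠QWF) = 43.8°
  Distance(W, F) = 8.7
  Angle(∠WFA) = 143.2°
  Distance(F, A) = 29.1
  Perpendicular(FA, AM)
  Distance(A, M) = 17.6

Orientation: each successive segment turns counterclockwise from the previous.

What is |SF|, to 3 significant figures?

28.4

G is at the origin; GP runs at -71.8° with length 26.8, so P = (8.37, -25.5). ∠GPS = 62.1° gives PS at 46.1° from the x-axis; with |PS| = 27.4, S = (27.4, -5.72). ∠PSQ = 63.5° gives SQ at 163° from the x-axis; with |SQ| = 29.1, Q = (-0.399, 2.99). SQ ⟂ QW, so QW runs at -107°; with |QW| = 22.8, W = (-7.22, -18.8). ∠QWF = 43.8° gives WF at 28.8° from the x-axis; with |WF| = 8.7, F = (0.407, -14.6). Then |SF| = |F − S| = 28.4.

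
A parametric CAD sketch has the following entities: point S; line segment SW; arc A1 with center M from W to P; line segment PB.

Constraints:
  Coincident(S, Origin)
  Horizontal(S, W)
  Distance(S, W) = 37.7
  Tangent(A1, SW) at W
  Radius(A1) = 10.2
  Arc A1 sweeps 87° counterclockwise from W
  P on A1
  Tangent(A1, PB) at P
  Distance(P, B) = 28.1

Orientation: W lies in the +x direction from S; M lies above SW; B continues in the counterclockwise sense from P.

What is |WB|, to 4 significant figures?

39.49

S is at the origin; S and W share the same y with |SW| = 37.7 and W on the +x side, so W = (37.70, 0.000). Since A1 is tangent to SW there, MW ⟂ SW, so M = W + (0, 10.2) = (37.70, 10.20). On A1, W sits at bearing -90° from M; an 87° counterclockwise sweep puts P at bearing -3°, so P = M + 10.2·(cos -3°, sin -3°) = (47.89, 9.666). The tangent condition forces MP to be normal to PB, so PB runs along (−sin -3°, cos -3°); with |PB| = 28.1, B = (49.36, 37.73). Then |WB| = |B − W| = 39.49.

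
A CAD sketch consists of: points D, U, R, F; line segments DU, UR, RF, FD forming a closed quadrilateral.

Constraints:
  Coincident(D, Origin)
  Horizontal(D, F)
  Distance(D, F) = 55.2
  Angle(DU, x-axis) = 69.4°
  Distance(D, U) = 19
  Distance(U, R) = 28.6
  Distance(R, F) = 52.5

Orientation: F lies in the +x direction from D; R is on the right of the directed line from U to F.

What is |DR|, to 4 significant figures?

11.32

D is at the origin; D and F share the same y with |DF| = 55.2 and F in +x, so F = (55.2, 0). DU runs at 69.4° with |DU| = 19.0, so U = (6.685, 17.79). R is determined by |UR| = 28.6 and |RF| = 52.5 together: it lies at the intersection of circle(U, 28.6) and circle(F, 52.5). With |UF| = 51.67, the foot of the radical line on UF is 7.080 from U and the perpendicular offset is √(28.6² − 7.080²) = 27.71. Taking the right-of-UF solution: R = (3.795, -10.67).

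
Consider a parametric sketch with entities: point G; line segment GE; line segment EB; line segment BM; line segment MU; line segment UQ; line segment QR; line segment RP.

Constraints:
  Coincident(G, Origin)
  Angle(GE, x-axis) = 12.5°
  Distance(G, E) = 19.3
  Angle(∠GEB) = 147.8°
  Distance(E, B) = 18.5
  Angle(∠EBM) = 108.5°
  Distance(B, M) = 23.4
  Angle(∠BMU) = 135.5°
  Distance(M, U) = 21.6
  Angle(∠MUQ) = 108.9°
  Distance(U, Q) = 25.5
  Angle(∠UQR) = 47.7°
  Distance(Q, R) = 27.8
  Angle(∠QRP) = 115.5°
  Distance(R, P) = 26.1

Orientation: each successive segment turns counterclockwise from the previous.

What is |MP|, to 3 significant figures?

13.4

G is at the origin; GE runs at 12.5° with length 19.3, so E = (18.8, 4.18). ∠GEB = 147.8° gives EB at 44.7° from the x-axis; with |EB| = 18.5, B = (32.0, 17.2). ∠EBM = 108.5° gives BM at 116° from the x-axis; with |BM| = 23.4, M = (21.7, 38.2). ∠BMU = 135.5° gives MU at 161° from the x-axis; with |MU| = 21.6, U = (1.27, 45.3). ∠MUQ = 108.9° gives UQ at -128° from the x-axis; with |UQ| = 25.5, Q = (-14.5, 25.3). ∠UQR = 47.7° gives QR at 4.10° from the x-axis; with |QR| = 27.8, R = (13.2, 27.3). ∠QRP = 115.5° gives RP at 68.6° from the x-axis; with |RP| = 26.1, P = (22.8, 51.6). Then |MP| = |P − M| = 13.4.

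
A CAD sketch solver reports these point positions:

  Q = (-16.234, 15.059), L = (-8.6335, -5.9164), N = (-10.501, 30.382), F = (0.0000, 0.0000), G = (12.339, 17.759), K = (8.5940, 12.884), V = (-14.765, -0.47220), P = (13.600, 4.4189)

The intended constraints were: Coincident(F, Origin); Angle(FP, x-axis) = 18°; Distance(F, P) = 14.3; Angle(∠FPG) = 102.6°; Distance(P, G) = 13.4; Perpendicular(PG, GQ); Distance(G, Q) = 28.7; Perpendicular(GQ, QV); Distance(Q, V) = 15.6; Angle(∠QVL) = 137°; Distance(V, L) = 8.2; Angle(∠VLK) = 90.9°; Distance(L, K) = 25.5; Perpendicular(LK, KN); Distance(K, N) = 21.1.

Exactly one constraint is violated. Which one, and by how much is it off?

Distance(K, N) = 21.1 — off by 4.80.

F = (0.00, 0.00) ✓; FP at 18.00° ✓; |FP| = 14.30 ✓; ∠FPG = 102.6° ✓; |PG| = 13.40 ✓; ∠(PG, GQ) = 90.00° ✓; |GQ| = 28.70 ✓; ∠(GQ, QV) = 90.01° ✓; |QV| = 15.60 ✓; ∠QVL = 137.0° ✓; |VL| = 8.200 ✓; ∠VLK = 90.90° ✓; |LK| = 25.50 ✓; ∠(LK, KN) = 90.00° ✓; |KN| = 25.90 ✗.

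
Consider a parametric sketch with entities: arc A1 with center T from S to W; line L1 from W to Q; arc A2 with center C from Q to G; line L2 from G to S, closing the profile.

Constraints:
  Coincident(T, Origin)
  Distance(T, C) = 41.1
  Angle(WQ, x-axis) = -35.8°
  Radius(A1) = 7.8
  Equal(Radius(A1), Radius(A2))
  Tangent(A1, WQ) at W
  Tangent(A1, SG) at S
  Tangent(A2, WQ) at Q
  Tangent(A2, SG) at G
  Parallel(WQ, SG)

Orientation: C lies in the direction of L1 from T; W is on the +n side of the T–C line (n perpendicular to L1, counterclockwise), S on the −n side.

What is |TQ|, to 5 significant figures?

41.834

The slot axis is L1's direction at -35.8°, so u = (cos -35.8°, sin -35.8°) = (0.81106, -0.58496) and n = (−sin -35.8°, cos -35.8°) = (0.58496, 0.81106). T is at the origin and C lies 41.1 along u from T, so C = 41.1·u = (33.335, -24.042). Tangency of A1 to both parallel lines with radius 7.8 puts W and S at T ± 7.8·n: W = (4.5627, 6.3263), S = (-4.5627, -6.3263). Equal radii place Q and G the same way about C: Q = C + 7.8·n = (37.897, -17.715), G = C − 7.8·n = (28.772, -30.368). Then |TQ| = |Q − T| = 41.834.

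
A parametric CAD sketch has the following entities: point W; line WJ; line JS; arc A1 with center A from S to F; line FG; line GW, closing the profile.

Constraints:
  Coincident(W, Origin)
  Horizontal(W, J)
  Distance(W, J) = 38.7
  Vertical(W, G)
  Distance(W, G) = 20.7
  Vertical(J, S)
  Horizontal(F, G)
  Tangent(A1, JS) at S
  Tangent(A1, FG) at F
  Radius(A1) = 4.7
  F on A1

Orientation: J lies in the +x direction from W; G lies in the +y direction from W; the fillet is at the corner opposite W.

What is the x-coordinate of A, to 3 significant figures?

34.0

W is at the origin; WJ is horizontal with |WJ| = 38.7 and J on the +x side, so J = (38.7, 0.00). W and G share the same x with |WG| = 20.7 and G on the +y side, so G = (0.00, 20.7). The virtual corner opposite W is at (38.7, 20.7). The tangent condition forces AS to be normal to JS and tangency of A1 to FG means the radius AF is perpendicular to FG, with radius 4.7, so the center A sits 4.7 in from both sides at A = (34.0, 16.0). So A.x = 34.0.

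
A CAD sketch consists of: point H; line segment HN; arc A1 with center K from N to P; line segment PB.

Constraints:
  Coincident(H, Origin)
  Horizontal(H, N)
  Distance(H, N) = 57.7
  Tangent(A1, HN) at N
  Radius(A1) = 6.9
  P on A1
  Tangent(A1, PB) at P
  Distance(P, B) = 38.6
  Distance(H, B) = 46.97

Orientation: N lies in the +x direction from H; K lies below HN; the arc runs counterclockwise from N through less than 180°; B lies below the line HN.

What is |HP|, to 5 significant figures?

52.017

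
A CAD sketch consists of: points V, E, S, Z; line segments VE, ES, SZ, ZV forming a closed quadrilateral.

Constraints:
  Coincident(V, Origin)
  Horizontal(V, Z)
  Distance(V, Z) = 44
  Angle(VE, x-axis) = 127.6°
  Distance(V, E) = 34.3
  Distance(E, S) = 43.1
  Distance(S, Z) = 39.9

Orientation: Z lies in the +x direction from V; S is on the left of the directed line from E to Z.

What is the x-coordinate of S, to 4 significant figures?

21.76

V is at the origin; VZ is horizontal with |VZ| = 44.0 and Z in +x, so Z = (44.0, 0). VE runs at 127.6° with |VE| = 34.3, so E = (-20.93, 27.18). S is determined by |ES| = 43.1 and |SZ| = 39.9 together: it lies at the intersection of circle(E, 43.1) and circle(Z, 39.9). With |EZ| = 70.39, the foot of the radical line on EZ is 37.08 from E and the perpendicular offset is √(43.1² − 37.08²) = 21.97. Taking the left-of-EZ solution: S = (21.76, 33.13).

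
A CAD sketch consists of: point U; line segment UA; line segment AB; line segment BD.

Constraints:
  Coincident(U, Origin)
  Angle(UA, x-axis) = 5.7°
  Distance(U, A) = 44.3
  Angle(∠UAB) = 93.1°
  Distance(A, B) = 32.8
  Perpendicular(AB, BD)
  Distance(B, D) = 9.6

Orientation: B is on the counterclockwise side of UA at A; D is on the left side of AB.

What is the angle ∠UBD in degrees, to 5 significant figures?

38.507°

∠UAB = 93.1°, so AB runs at 5.7° + (180° − 93.1°) = 92.600° from the x-axis; with |AB| = 32.8, B = A + 32.8·(cos 92.600°, sin 92.600°) = (42.593, 37.166). AB ⟂ BD; with |BD| = 9.6 on the left of AB, D = B + 9.6·(-0.99897, -0.045363) = (33.003, 36.731). Then cos ∠UBD = BU·BD / (|BU||BD|), giving 38.507°.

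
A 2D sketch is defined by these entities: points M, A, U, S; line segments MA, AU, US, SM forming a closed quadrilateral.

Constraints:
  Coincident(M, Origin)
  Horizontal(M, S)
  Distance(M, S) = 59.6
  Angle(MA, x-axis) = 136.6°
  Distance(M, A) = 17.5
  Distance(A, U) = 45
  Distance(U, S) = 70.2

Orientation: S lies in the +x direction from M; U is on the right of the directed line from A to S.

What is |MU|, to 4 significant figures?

32.03

Checks: |AU| = 45.00 ✓; |US| = 70.20 ✓.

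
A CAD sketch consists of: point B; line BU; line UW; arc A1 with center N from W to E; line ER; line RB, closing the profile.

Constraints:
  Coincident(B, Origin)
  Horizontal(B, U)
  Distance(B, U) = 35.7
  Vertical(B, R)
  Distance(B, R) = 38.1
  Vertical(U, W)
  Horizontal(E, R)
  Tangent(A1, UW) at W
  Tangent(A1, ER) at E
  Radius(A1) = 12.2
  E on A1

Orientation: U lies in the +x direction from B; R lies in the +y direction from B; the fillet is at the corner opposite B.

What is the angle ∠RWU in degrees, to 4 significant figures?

108.9°

B is at the origin; B and U share the same y with |BU| = 35.7 and U on the +x side, so U = (35.70, 0.000). BR is vertical with |BR| = 38.1 and R on the +y side, so R = (0.000, 38.10). The virtual corner opposite B is at (35.70, 38.10). A1 meets UW tangentially, so NW is at right angles to UW and A1 meets ER tangentially, so NE is at right angles to ER, with radius 12.2, so the center N sits 12.2 in from both sides at N = (23.50, 25.90). That places the tangent points at W = (35.70, 25.90) on UW and E = (23.50, 38.10) on ER. Then cos ∠RWU = WR·WU / (|WR||WU|), giving 108.9°.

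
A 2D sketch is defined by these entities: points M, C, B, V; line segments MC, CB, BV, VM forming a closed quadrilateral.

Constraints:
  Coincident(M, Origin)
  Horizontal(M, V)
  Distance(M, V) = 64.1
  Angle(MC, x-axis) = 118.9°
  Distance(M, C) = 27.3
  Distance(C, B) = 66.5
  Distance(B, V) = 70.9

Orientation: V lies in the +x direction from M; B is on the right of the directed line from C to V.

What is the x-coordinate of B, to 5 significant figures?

5.5044

M is at the origin; MV is horizontal with |MV| = 64.1 and V in +x, so V = (64.1, 0). MC runs at 118.9° with |MC| = 27.3, so C = (-13.194, 23.900). B is determined by |CB| = 66.5 and |BV| = 70.9 together: it lies at the intersection of circle(C, 66.5) and circle(V, 70.9). With |CV| = 80.904, the foot of the radical line on CV is 36.716 from C and the perpendicular offset is √(66.5² − 36.716²) = 55.445. Taking the right-of-CV solution: B = (5.5044, -39.917).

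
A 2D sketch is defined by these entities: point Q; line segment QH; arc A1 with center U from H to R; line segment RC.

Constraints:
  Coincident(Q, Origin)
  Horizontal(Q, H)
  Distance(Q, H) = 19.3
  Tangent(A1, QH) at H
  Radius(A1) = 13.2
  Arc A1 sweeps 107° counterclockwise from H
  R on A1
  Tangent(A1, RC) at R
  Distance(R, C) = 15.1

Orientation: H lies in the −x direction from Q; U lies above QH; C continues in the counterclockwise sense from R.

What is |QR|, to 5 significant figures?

18.319

Q is at the origin; QH is horizontal with |QH| = 19.3 and H on the −x side, so H = (-19.300, 0.0000). Tangency of A1 to QH means the radius UH is perpendicular to QH, so U = H + (0, 13.2) = (-19.300, 13.200). On A1, H sits at bearing -90° from U; a 107° counterclockwise sweep puts R at bearing 17°, so R = U + 13.2·(cos 17°, sin 17°) = (-6.6768, 17.059). Then |QR| = |R − Q| = 18.319.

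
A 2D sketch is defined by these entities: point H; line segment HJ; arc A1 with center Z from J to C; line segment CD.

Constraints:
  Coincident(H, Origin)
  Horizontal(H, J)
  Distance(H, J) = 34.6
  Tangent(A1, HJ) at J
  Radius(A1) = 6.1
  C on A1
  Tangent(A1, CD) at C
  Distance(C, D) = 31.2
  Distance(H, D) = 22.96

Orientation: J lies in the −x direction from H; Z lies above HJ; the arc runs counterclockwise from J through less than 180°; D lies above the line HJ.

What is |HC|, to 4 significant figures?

30.65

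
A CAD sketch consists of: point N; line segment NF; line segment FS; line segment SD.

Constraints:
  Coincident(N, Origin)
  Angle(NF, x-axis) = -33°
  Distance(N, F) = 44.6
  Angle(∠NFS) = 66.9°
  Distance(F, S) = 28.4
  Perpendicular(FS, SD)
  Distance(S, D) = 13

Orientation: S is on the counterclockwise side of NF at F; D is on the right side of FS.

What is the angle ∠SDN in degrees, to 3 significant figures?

11.4°

N is at the origin; NF runs at -33.0° with length 44.6, so F = 44.6·(cos -33.0°, sin -33.0°) = (37.4, -24.3). ∠NFS = 66.9°, so FS runs at -33.0° + (180° − 66.9°) = 80.1° from the x-axis; with |FS| = 28.4, S = F + 28.4·(cos 80.1°, sin 80.1°) = (42.3, 3.69). FS ⟂ SD; with |SD| = 13.0 on the right of FS, D = S + 13.0·(0.985, -0.172) = (55.1, 1.45). Then cos ∠SDN = DS·DN / (|DS||DN|), giving 11.4°.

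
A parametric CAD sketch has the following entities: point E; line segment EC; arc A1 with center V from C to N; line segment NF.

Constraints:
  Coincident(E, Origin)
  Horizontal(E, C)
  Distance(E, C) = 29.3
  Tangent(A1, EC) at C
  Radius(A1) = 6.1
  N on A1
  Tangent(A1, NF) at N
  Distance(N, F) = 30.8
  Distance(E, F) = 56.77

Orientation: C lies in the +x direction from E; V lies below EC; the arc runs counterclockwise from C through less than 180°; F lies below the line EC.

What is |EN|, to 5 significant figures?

27.067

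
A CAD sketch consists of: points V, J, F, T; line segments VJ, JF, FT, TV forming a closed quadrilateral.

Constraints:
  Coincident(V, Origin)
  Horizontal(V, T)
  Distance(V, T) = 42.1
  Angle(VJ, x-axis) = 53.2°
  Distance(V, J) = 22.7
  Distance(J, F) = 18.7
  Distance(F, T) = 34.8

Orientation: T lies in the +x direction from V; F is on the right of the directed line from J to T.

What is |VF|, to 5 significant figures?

7.3266

V is at the origin; V and T share the same y with |VT| = 42.1 and T in +x, so T = (42.1, 0). VJ runs at 53.2° with |VJ| = 22.7, so J = (13.598, 18.177). F is determined by |JF| = 18.7 and |FT| = 34.8 together: it lies at the intersection of circle(J, 18.7) and circle(T, 34.8). With |JT| = 33.805, the foot of the radical line on JT is 4.1623 from J and the perpendicular offset is √(18.7² − 4.1623²) = 18.231. Taking the right-of-JT solution: F = (7.3046, 0.56736).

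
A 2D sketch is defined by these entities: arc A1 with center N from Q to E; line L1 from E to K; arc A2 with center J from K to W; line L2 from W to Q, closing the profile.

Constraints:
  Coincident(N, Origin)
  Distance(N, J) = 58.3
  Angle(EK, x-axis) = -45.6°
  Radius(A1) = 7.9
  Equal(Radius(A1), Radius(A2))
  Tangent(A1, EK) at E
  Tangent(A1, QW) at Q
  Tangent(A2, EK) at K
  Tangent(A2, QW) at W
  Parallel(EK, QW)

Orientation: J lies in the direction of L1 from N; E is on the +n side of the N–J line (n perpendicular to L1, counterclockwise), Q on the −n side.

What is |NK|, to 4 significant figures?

58.83

Tangency of A1 to both parallel lines with radius 7.9 puts E and Q at N ± 7.9·n: E = (5.644, 5.527), Q = (-5.644, -5.527). Equal radii place K and W the same way about J: K = J + 7.9·n = (46.43, -36.13), W = J − 7.9·n = (35.15, -47.18). Then |NK| = |K − N| = 58.83.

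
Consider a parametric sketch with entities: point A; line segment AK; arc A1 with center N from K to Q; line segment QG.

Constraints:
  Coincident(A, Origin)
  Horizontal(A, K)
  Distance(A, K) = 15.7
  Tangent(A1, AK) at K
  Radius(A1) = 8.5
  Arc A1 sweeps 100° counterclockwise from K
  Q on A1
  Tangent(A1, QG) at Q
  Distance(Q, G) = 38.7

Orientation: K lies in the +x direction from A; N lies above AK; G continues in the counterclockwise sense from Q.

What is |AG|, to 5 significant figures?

51.122

A is at the origin; AK is horizontal with |AK| = 15.7 and K on the +x side, so K = (15.700, 0.0000). Tangency of A1 to AK means the radius NK is perpendicular to AK, so N = K + (0, 8.5) = (15.700, 8.5000). On A1, K sits at bearing -90° from N; a 100° counterclockwise sweep puts Q at bearing 10°, so Q = N + 8.5·(cos 10°, sin 10°) = (24.071, 9.9760). Since A1 is tangent to QG there, NQ ⟂ QG, so QG runs along (−sin 10°, cos 10°); with |QG| = 38.7, G = (17.351, 48.088). Then |AG| = |G − A| = 51.122.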